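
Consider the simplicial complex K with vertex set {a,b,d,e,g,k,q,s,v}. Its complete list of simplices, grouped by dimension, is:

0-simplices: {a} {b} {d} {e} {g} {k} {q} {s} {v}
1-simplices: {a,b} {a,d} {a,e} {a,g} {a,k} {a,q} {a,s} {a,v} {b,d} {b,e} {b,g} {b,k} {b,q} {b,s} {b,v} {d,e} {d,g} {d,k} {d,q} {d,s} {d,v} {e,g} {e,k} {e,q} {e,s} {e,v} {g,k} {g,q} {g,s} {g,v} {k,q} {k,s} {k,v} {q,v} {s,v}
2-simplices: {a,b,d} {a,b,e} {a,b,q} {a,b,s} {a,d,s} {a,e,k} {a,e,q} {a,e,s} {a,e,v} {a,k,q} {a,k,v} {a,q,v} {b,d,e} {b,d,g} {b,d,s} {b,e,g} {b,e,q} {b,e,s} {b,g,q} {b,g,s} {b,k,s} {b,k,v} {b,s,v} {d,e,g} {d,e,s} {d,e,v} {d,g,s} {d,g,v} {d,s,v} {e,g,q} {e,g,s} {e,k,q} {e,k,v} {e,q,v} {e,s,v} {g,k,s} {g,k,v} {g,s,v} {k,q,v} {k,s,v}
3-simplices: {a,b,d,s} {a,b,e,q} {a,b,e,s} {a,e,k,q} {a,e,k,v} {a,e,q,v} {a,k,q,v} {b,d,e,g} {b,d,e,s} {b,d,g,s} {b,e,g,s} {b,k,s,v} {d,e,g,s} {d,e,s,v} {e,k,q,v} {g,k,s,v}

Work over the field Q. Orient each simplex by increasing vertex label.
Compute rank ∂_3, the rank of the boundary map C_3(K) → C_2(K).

n_0=9 n_1=35 n_2=40 n_3=16  [Q]
∂1: piv[ab,ad,ae,ag,ak,aq,as,av] rk=8  ker:bd,be,bg,bk,bq,bs,bv,de,dg,dk,dq,ds,dv,eg,ek,eq,es,ev,gk,gq,gs,gv,kq,ks,kv,qv,sv
∂2: piv[abd,abe,abq,abs,ads,aek,aeq,aes,aev,akq,akv,aqv,bde,bdg,beg,bgq,bgs,bks,bkv,bsv,dev,dgv,dsv,gks] rk=24  ker:bds,beq,bes,deg,des,dgs,egq,egs,ekq,ekv,eqv,esv,gkv,gsv,kqv,ksv
∂3: piv[abds,abeq,abes,aekq,aekv,aeqv,akqv,bdeg,bdes,bdgs,begs,bksv,desv,gksv] rk=14  ker:degs,ekqv
rk∂_3=14

rank∂_3=14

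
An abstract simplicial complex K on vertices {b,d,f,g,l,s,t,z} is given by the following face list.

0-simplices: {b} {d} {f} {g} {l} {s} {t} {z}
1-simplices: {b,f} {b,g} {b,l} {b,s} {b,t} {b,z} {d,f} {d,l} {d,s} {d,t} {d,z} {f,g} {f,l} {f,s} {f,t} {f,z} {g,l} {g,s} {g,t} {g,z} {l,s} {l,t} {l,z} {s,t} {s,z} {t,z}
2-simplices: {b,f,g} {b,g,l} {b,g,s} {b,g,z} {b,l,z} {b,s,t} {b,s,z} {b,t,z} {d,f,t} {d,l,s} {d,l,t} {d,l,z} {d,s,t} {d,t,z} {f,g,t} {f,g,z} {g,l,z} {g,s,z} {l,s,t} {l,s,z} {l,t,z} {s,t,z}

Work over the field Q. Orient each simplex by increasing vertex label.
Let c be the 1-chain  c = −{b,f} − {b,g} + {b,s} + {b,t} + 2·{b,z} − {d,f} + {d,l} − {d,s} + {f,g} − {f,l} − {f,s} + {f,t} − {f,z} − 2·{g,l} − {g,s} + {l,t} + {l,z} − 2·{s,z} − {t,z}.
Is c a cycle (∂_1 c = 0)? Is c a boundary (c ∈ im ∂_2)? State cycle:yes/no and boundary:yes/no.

n_0=8 n_1=26 n_2=22  [Q]
∂1: piv[bf,bg,bl,bs,bt,bz,df] rk=7  ker:dl,ds,dt,dz,fg,fl,fs,ft,fz,gl,gs,gt,gz,ls,lt,lz,st,sz,tz
∂2: piv[bfg,bgl,bgs,bgz,blz,bst,bsz,btz,dft,dls,dlt,dlz,dst,dtz,fgt,fgz] rk=16  ker:glz,gsz,lst,lsz,ltz,stz
∂1c = −2·{b} + {d} − {f} + 3·{g} − 4·{l} + 4·{t} − {z}

cycle:no boundary:no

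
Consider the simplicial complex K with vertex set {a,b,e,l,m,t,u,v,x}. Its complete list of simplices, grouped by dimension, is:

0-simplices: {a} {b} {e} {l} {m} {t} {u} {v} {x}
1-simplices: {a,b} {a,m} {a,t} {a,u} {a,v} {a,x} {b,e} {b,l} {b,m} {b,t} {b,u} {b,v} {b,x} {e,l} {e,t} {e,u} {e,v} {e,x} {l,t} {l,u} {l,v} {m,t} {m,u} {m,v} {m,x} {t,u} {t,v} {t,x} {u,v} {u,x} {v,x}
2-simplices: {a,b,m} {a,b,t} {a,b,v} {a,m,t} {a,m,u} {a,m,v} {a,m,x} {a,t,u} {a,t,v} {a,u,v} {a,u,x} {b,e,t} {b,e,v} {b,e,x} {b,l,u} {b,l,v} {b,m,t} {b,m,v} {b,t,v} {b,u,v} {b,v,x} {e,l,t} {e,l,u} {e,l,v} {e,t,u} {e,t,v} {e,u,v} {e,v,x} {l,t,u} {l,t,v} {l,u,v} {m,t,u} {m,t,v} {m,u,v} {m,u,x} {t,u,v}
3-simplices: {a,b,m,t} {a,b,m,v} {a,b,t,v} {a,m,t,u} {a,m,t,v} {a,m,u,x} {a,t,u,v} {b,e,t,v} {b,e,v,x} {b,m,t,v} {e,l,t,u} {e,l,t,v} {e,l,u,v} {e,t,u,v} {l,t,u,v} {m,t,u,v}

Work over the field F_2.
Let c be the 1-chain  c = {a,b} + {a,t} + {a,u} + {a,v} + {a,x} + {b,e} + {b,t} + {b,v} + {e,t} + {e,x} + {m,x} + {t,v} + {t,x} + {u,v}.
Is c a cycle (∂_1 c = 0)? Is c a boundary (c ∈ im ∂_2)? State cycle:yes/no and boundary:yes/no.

cycle:no boundary:no

n_0=9 n_1=31 n_2=36 n_3=16  [Z2]
∂1: piv[ab,am,at,au,av,ax,be,bl] rk=8  ker:bm,bt,bu,bv,bx,el,et,eu,ev,ex,lt,lu,lv,mt,mu,mv,mx,tu,tv,tx,uv,ux,vx
∂2: piv[abm,abt,abv,amt,amu,amv,amx,atu,atv,auv,aux,bet,bev,bex,blu,blv,buv,bvx,elt,elu,elv] rk=21  ker:bmt,bmv,btv,etu,etv,euv,evx,ltu,ltv,luv,mtu,mtv,muv,mux,tuv
∂3: piv[abmt,abmv,abtv,amtu,amtv,amux,atuv,betv,bevx,eltu,eltv,eluv,etuv,mtuv] rk=14  ker:bmtv,ltuv
∂1c = {a} + {e} + {m} + {t}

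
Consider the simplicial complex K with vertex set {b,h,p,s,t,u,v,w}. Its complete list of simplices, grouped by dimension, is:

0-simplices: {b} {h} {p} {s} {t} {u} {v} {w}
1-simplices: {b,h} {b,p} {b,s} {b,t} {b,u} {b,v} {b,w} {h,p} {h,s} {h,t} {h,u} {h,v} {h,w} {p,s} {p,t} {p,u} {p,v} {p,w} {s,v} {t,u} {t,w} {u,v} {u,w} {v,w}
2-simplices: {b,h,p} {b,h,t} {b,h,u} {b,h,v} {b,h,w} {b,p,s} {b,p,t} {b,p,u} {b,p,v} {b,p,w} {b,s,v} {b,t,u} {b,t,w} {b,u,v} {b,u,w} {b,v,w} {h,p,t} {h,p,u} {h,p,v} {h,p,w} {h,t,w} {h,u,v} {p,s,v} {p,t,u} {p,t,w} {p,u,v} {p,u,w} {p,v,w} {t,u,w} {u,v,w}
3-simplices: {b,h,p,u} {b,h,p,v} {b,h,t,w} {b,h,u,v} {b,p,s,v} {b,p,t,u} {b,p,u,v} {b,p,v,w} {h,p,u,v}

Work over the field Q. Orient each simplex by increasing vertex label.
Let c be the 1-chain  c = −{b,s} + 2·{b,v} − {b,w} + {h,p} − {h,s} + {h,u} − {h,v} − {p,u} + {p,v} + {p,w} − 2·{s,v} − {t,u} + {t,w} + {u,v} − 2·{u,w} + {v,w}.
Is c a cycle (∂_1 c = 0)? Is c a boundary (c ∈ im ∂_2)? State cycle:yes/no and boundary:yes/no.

cycle:yes boundary:no

n_0=8 n_1=24 n_2=30 n_3=9  [Q]
∂1: piv[bh,bp,bs,bt,bu,bv,bw] rk=7  ker:hp,hs,ht,hu,hv,hw,ps,pt,pu,pv,pw,sv,tu,tw,uv,uw,vw
∂2: piv[bhp,bht,bhu,bhv,bhw,bps,bpt,bpu,bpv,bpw,bsv,btu,btw,buv,buw,bvw] rk=16  ker:hpt,hpu,hpv,hpw,htw,huv,psv,ptu,ptw,puv,puw,pvw,tuw,uvw
∂3: piv[bhpu,bhpv,bhtw,bhuv,bpsv,bptu,bpuv,bpvw] rk=8  ker:hpuv
∂1c = 0
c vs im∂2: residual ≠ 0 ⇒ not boundary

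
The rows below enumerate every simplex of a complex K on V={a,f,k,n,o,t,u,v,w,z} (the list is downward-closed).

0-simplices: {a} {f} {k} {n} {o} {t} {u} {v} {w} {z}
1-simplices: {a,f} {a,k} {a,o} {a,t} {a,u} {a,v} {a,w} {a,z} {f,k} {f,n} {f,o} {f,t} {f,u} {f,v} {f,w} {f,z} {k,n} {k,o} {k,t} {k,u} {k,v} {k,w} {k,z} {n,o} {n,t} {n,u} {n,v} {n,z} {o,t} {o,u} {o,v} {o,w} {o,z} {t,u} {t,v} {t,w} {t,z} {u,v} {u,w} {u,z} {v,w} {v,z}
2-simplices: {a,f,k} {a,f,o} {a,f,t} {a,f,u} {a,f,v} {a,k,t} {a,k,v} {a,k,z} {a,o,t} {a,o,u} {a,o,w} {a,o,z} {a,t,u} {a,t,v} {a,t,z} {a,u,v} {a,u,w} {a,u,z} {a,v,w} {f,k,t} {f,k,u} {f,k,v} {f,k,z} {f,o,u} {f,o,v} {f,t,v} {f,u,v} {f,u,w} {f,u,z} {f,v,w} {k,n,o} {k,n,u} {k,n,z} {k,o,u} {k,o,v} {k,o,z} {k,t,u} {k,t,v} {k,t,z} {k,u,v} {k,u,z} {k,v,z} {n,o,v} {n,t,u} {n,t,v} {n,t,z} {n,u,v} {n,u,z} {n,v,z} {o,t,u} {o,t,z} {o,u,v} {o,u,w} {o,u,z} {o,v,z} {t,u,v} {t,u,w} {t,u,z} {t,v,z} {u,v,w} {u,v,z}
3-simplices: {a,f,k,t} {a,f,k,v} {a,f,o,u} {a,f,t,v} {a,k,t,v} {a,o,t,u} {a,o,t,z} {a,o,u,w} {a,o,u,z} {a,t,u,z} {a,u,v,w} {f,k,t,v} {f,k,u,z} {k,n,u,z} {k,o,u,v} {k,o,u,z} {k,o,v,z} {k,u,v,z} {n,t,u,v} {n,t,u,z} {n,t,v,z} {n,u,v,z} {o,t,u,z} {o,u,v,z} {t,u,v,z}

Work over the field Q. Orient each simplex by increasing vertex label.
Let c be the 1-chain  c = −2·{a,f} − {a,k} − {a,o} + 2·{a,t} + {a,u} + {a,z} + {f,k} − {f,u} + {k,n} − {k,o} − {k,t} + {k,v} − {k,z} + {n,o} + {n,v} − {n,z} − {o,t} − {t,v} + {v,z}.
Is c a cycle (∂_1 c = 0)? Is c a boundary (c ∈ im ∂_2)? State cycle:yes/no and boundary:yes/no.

cycle:no boundary:no

n_0=10 n_1=42 n_2=61 n_3=25  [Q]
∂1: piv[af,ak,ao,at,au,av,aw,az,fn] rk=9  ker:fk,fo,ft,fu,fv,fw,fz,kn,ko,kt,ku,kv,kw,kz,no,nt,nu,nv,nz,ot,ou,ov,ow,oz,tu,tv,tw,tz,uv,uw,uz,vw,vz
∂2: piv[afk,afo,aft,afu,afv,akt,akv,akz,aot,aou,aow,aoz,atu,atv,atz,auv,auw,auz,avw,fku,fkz,fov,fuw,kno,knu,knz,kou,kvz,nov,ntu,tuw] rk=31  ker:fkt,fkv,fou,ftv,fuv,fuz,fvw,kov,koz,ktu,ktv,ktz,kuv,kuz,ntv,ntz,nuv,nuz,nvz,otu,otz,ouv,ouw,ouz,ovz,tuv,tuz,tvz,uvw,uvz
∂3: piv[afkt,afkv,afou,aftv,aktv,aotu,aotz,aouw,aouz,atuz,auvw,fkuz,knuz,kouv,kouz,kovz,kuvz,ntuv,ntuz,ntvz,nuvz] rk=21  ker:fktv,otuz,ouvz,tuvz
∂1c = −2·{f} + {k} + {t}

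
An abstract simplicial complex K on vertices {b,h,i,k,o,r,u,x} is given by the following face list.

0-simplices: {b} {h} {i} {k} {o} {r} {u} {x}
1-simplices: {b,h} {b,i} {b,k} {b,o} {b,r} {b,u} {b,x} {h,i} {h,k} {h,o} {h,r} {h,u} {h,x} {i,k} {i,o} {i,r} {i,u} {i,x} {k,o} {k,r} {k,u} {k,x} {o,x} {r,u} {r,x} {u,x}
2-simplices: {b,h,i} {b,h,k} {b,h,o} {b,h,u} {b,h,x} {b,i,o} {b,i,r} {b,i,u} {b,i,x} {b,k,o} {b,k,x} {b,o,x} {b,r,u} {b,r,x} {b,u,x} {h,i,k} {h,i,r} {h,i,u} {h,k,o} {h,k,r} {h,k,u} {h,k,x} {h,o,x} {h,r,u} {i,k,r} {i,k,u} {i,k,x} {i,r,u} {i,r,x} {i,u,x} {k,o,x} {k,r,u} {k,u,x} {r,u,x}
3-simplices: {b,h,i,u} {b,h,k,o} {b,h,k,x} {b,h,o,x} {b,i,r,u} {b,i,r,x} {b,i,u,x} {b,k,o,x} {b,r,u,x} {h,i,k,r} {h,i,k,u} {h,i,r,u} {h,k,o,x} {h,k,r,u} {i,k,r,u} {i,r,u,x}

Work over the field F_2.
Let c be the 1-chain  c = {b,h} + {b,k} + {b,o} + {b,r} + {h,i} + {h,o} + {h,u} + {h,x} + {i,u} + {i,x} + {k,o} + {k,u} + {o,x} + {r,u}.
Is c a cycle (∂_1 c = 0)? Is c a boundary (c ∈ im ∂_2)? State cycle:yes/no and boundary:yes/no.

cycle:no boundary:no

n_0=8 n_1=26 n_2=34 n_3=16  [Z2]
∂1: piv[bh,bi,bk,bo,br,bu,bx] rk=7  ker:hi,hk,ho,hr,hu,hx,ik,io,ir,iu,ix,ko,kr,ku,kx,ox,ru,rx,ux
∂2: piv[bhi,bhk,bho,bhu,bhx,bio,bir,biu,bix,bko,bkx,box,bru,brx,bux,hik,hir,hkr,hku] rk=19  ker:hiu,hko,hkx,hox,hru,ikr,iku,ikx,iru,irx,iux,kox,kru,kux,rux
∂3: piv[bhiu,bhko,bhkx,bhox,biru,birx,biux,bkox,brux,hikr,hiku,hiru,hkru] rk=13  ker:hkox,ikru,irux
∂1c = {h} + {i} + {k} + {x}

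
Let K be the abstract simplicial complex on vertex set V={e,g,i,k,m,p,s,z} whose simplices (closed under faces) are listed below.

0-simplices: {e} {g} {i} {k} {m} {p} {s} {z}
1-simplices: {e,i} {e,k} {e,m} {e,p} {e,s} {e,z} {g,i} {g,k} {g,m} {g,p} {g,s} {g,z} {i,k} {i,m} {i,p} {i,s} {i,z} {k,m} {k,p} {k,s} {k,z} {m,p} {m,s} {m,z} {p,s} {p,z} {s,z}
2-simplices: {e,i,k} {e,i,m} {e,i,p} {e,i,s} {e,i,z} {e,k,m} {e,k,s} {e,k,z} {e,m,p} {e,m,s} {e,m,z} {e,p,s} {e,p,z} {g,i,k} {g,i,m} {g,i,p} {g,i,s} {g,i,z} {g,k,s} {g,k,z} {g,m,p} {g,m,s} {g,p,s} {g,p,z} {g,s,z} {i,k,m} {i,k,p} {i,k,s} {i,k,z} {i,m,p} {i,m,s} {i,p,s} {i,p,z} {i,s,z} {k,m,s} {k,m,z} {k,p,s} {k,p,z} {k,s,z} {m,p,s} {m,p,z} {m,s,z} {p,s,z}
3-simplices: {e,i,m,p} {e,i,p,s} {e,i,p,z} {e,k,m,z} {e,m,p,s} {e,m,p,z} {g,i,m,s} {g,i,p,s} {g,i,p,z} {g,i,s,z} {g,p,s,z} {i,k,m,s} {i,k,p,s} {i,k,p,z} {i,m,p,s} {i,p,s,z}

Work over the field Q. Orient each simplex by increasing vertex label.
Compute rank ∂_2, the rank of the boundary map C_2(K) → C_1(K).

rank∂_2=20

n_0=8 n_1=27 n_2=43 n_3=16  [Q]
∂1: piv[ei,ek,em,ep,es,ez,gi] rk=7  ker:gk,gm,gp,gs,gz,ik,im,ip,is,iz,km,kp,ks,kz,mp,ms,mz,ps,pz,sz
∂2: piv[eik,eim,eip,eis,eiz,ekm,eks,ekz,emp,ems,emz,eps,epz,gik,gim,gip,gis,giz,gsz,ikp] rk=20  ker:gks,gkz,gmp,gms,gps,gpz,ikm,iks,ikz,imp,ims,ips,ipz,isz,kms,kmz,kps,kpz,ksz,mps,mpz,msz,psz
∂3: piv[eimp,eips,eipz,ekmz,emps,empz,gims,gips,gipz,gisz,gpsz,ikms,ikps,ikpz,imps] rk=15  ker:ipsz
rk∂_2=20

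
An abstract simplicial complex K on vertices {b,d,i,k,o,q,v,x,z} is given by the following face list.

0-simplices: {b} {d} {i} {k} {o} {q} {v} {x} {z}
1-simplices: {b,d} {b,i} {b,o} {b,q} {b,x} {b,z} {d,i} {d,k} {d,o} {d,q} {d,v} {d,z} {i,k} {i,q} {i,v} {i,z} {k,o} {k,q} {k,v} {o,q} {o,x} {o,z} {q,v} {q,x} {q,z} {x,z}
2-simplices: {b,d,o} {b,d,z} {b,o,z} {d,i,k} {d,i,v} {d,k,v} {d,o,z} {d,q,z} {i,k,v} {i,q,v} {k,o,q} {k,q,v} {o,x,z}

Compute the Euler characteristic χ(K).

n_0=9 n_1=26 n_2=13
χ=+9−26+13=-4

χ(K)=-4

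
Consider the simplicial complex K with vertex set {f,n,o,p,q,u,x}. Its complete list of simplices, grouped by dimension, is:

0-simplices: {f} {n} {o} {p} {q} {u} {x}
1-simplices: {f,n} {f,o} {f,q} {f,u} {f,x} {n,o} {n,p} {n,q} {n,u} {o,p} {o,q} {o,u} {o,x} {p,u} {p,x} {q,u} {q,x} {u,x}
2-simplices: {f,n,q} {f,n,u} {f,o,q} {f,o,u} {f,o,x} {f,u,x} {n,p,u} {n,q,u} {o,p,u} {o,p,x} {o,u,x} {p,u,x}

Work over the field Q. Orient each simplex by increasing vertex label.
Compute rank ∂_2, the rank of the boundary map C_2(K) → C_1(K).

rank∂_2=10

n_0=7 n_1=18 n_2=12  [Q]
∂1: piv[fn,fo,fq,fu,fx,np] rk=6  ker:no,nq,nu,op,oq,ou,ox,pu,px,qu,qx,ux
∂2: piv[fnq,fnu,foq,fou,fox,fux,npu,nqu,opu,opx] rk=10  ker:oux,pux
rk∂_2=10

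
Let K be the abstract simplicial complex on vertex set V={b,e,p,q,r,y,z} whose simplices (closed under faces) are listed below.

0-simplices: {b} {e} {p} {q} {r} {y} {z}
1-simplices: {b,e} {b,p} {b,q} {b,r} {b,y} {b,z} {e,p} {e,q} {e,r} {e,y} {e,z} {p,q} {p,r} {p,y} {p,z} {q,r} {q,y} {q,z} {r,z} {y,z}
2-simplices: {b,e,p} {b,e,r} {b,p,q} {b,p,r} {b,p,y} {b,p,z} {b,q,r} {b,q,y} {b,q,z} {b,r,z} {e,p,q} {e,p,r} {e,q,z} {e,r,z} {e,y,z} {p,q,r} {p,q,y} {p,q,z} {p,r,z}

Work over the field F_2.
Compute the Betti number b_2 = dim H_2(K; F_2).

n_0=7 n_1=20 n_2=19  [Z2]
∂1: piv[be,bp,bq,br,by,bz] rk=6  ker:ep,eq,er,ey,ez,pq,pr,py,pz,qr,qy,qz,rz,yz
∂2: piv[bep,ber,bpq,bpr,bpy,bpz,bqr,bqy,bqz,brz,epq,eqz,eyz] rk=13  ker:epr,erz,pqr,pqy,pqz,prz
b_2=(19−13)−0=6

b_2=6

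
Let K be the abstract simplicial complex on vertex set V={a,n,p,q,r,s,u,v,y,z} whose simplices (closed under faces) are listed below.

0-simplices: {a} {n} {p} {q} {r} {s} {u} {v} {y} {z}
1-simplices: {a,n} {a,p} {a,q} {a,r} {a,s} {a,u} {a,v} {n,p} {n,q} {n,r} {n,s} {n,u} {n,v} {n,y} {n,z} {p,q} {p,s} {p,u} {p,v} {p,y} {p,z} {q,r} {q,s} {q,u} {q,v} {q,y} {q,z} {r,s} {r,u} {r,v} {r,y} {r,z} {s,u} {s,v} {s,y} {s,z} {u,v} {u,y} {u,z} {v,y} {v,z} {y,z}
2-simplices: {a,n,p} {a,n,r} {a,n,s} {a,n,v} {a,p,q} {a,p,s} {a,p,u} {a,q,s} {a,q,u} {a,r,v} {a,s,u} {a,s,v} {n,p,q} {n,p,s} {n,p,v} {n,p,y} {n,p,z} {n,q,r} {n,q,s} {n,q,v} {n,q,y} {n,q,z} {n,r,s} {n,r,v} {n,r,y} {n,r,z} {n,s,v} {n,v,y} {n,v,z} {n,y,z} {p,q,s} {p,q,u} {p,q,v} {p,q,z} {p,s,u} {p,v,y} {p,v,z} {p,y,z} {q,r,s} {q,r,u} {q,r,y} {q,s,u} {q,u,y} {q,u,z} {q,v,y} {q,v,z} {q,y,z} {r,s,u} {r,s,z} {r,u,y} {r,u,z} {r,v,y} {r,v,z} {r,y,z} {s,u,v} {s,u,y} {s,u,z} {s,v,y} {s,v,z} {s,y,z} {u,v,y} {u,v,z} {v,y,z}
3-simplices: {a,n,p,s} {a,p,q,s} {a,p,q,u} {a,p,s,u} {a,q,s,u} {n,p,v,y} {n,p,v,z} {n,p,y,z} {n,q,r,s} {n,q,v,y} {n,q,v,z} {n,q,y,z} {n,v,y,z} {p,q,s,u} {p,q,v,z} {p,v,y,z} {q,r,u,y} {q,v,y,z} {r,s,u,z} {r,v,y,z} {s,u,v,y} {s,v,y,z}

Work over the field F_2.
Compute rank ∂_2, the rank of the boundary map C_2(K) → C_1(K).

rank∂_2=32

n_0=10 n_1=42 n_2=63 n_3=22  [Z2]
∂1: piv[an,ap,aq,ar,as,au,av,ny,nz] rk=9  ker:np,nq,nr,ns,nu,nv,pq,ps,pu,pv,py,pz,qr,qs,qu,qv,qy,qz,rs,ru,rv,ry,rz,su,sv,sy,sz,uv,uy,uz,vy,vz,yz
∂2: piv[anp,anr,ans,anv,apq,aps,apu,aqs,aqu,arv,asu,asv,npq,npv,npy,npz,nqr,nqv,nqy,nqz,nrs,nry,nrz,nvy,nvz,nyz,qru,quy,quz,rsz,suv,suy] rk=32  ker:nps,nqs,nrv,nsv,pqs,pqu,pqv,pqz,psu,pvy,pvz,pyz,qrs,qry,qsu,qvy,qvz,qyz,rsu,ruy,ruz,rvy,rvz,ryz,suz,svy,svz,syz,uvy,uvz,vyz
∂3: piv[anps,apqs,apqu,apsu,aqsu,npvy,npvz,npyz,nqrs,nqvy,nqvz,nqyz,nvyz,pqvz,qruy,rsuz,rvyz,suvy,svyz] rk=19  ker:pqsu,pvyz,qvyz
rk∂_2=32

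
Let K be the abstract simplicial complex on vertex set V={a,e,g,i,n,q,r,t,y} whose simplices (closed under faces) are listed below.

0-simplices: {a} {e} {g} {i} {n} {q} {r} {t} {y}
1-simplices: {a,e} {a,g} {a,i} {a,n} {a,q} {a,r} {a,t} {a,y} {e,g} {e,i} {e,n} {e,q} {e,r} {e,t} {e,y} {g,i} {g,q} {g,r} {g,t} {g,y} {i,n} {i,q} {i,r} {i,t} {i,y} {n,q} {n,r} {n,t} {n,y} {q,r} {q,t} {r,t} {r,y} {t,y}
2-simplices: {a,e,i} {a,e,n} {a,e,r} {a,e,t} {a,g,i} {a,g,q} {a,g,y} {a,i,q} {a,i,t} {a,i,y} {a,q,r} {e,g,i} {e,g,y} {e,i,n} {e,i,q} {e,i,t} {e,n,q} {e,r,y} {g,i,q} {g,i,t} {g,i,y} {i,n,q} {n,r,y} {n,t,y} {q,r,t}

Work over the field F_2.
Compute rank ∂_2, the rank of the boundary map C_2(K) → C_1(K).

rank∂_2=21

n_0=9 n_1=34 n_2=25  [Z2]
∂1: piv[ae,ag,ai,an,aq,ar,at,ay] rk=8  ker:eg,ei,en,eq,er,et,ey,gi,gq,gr,gt,gy,in,iq,ir,it,iy,nq,nr,nt,ny,qr,qt,rt,ry,ty
∂2: piv[aei,aen,aer,aet,agi,agq,agy,aiq,ait,aiy,aqr,egi,egy,ein,eiq,enq,ery,git,nry,nty,qrt] rk=21  ker:eit,giq,giy,inq
rk∂_2=21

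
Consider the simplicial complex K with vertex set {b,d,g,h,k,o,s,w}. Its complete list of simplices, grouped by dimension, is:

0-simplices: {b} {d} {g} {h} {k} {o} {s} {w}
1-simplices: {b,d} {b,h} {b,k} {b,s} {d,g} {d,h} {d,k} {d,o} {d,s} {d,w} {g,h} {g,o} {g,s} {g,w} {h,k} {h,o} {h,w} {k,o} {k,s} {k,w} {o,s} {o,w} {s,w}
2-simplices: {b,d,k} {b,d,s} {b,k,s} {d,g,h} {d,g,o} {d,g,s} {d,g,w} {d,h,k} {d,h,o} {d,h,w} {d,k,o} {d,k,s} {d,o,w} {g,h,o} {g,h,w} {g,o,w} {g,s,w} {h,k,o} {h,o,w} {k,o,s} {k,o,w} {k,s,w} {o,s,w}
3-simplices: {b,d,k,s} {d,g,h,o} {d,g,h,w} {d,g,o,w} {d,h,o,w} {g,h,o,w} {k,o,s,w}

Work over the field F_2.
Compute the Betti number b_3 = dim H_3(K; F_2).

b_3=1

n_0=8 n_1=23 n_2=23 n_3=7  [Z2]
∂1: piv[bd,bh,bk,bs,dg,do,dw] rk=7  ker:dh,dk,ds,gh,go,gs,gw,hk,ho,hw,ko,ks,kw,os,ow,sw
∂2: piv[bdk,bds,bks,dgh,dgo,dgs,dgw,dhk,dho,dhw,dko,dow,gsw,kos,kow] rk=15  ker:dks,gho,ghw,gow,hko,how,ksw,osw
∂3: piv[bdks,dgho,dghw,dgow,dhow,kosw] rk=6  ker:ghow
b_3=(7−6)−0=1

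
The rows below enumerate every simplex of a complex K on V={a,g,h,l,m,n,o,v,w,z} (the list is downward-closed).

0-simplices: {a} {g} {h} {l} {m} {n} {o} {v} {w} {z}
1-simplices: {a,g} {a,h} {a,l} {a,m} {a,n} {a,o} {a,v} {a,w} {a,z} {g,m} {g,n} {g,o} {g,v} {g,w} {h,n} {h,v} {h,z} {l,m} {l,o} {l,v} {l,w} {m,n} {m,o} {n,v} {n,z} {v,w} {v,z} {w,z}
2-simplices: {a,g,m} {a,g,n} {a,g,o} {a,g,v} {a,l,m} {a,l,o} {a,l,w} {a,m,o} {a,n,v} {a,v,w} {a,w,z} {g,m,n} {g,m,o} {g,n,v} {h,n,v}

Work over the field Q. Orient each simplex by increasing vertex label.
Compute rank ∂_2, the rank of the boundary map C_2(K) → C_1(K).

rank∂_2=13

n_0=10 n_1=28 n_2=15  [Q]
∂1: piv[ag,ah,al,am,an,ao,av,aw,az] rk=9  ker:gm,gn,go,gv,gw,hn,hv,hz,lm,lo,lv,lw,mn,mo,nv,nz,vw,vz,wz
∂2: piv[agm,agn,ago,agv,alm,alo,alw,amo,anv,avw,awz,gmn,hnv] rk=13  ker:gmo,gnv
rk∂_2=13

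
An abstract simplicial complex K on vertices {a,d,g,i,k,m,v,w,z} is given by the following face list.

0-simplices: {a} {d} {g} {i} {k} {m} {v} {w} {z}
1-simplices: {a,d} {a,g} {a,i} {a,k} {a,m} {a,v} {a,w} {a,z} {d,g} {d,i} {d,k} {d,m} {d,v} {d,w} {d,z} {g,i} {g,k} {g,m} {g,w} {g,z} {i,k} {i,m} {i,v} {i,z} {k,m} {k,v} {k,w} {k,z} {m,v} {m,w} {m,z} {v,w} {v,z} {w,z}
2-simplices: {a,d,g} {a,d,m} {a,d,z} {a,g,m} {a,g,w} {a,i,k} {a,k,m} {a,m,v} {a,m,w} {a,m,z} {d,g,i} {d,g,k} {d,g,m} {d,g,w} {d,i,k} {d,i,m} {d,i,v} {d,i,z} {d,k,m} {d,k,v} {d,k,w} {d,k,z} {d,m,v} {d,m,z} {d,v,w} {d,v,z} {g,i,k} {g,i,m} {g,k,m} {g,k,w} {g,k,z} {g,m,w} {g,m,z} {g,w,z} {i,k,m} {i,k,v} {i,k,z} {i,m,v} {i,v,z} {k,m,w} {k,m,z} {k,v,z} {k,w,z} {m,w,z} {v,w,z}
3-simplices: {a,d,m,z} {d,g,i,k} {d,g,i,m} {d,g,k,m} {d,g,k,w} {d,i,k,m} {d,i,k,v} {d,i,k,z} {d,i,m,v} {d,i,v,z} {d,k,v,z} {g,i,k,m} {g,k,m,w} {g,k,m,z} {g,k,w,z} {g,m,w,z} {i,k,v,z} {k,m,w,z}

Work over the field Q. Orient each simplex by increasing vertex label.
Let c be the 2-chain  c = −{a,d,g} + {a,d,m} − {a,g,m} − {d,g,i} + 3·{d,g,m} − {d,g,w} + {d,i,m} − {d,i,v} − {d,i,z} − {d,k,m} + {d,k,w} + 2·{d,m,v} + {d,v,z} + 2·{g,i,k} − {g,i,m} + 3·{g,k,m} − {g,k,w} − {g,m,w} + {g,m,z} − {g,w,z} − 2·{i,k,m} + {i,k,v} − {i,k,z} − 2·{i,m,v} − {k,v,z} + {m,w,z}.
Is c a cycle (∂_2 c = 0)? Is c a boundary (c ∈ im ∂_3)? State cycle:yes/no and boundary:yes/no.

cycle:yes boundary:no

n_0=9 n_1=34 n_2=45 n_3=18  [Q]
∂1: piv[ad,ag,ai,ak,am,av,aw,az] rk=8  ker:dg,di,dk,dm,dv,dw,dz,gi,gk,gm,gw,gz,ik,im,iv,iz,km,kv,kw,kz,mv,mw,mz,vw,vz,wz
∂2: piv[adg,adm,adz,agm,agw,aik,akm,amv,amw,amz,dgi,dgk,dgw,dik,dim,div,diz,dkm,dkv,dkw,dkz,dmv,dvw,dvz,gkz,gwz] rk=26  ker:dgm,dmz,gik,gim,gkm,gkw,gmw,gmz,ikm,ikv,ikz,imv,ivz,kmw,kmz,kvz,kwz,mwz,vwz
∂3: piv[admz,dgik,dgim,dgkm,dgkw,dikm,dikv,dikz,dimv,divz,dkvz,gkmw,gkmz,gkwz,gmwz] rk=15  ker:gikm,ikvz,kmwz
∂2c = 0
c vs im∂3: residual ≠ 0 ⇒ not boundary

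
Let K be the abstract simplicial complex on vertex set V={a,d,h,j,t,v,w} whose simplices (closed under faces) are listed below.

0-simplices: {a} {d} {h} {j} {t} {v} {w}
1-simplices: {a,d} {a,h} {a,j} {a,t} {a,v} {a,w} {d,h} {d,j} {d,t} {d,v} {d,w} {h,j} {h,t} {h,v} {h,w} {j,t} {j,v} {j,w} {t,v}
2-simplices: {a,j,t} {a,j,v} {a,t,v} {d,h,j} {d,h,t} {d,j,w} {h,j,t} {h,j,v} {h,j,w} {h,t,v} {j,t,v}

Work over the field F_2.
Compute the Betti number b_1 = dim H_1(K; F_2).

n_0=7 n_1=19 n_2=11  [Z2]
∂1: piv[ad,ah,aj,at,av,aw] rk=6  ker:dh,dj,dt,dv,dw,hj,ht,hv,hw,jt,jv,jw,tv
∂2: piv[ajt,ajv,atv,dhj,dht,djw,hjt,hjv,hjw] rk=9  ker:htv,jtv
b_1=(19−6)−9=4

b_1=4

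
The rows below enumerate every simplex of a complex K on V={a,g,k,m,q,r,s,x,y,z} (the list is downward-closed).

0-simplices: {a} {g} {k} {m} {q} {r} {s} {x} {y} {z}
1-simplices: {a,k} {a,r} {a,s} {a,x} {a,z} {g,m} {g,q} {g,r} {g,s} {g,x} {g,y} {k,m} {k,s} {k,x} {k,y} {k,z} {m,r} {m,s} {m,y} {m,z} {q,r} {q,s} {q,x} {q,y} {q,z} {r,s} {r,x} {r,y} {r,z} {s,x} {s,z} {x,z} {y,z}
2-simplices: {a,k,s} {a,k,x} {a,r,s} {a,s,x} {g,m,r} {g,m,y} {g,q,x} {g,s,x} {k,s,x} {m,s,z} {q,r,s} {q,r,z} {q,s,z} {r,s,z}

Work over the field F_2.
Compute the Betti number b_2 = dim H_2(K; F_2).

n_0=10 n_1=33 n_2=14  [Z2]
∂1: piv[ak,ar,as,ax,az,gm,gq,gr,gy] rk=9  ker:gs,gx,km,ks,kx,ky,kz,mr,ms,my,mz,qr,qs,qx,qy,qz,rs,rx,ry,rz,sx,sz,xz,yz
∂2: piv[aks,akx,ars,asx,gmr,gmy,gqx,gsx,msz,qrs,qrz,qsz] rk=12  ker:ksx,rsz
b_2=(14−12)−0=2

b_2=2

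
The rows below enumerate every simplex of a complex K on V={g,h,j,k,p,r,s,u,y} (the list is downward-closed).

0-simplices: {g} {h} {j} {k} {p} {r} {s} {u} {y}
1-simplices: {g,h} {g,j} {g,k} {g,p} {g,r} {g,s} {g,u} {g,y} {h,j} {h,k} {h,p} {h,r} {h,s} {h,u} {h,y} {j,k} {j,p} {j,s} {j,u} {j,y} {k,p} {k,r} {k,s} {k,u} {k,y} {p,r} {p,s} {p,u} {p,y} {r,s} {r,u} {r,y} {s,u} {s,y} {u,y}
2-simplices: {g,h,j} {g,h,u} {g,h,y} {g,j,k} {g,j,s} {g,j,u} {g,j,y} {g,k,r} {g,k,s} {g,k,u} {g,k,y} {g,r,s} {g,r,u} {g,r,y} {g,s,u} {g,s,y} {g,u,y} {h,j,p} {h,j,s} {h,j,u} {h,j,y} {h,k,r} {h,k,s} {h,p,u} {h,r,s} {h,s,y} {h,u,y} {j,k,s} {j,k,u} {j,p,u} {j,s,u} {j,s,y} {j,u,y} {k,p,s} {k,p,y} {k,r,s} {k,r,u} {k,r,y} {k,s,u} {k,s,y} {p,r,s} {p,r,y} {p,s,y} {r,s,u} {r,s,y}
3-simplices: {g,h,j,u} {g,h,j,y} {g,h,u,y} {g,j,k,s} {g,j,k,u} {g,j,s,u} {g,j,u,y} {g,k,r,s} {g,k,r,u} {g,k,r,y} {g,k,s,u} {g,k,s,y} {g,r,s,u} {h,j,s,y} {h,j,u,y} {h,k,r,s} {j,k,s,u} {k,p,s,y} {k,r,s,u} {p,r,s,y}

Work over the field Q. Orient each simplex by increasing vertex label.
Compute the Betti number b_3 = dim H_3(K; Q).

n_0=9 n_1=35 n_2=45 n_3=20  [Q]
∂1: piv[gh,gj,gk,gp,gr,gs,gu,gy] rk=8  ker:hj,hk,hp,hr,hs,hu,hy,jk,jp,js,ju,jy,kp,kr,ks,ku,ky,pr,ps,pu,py,rs,ru,ry,su,sy,uy
∂2: piv[ghj,ghu,ghy,gjk,gjs,gju,gjy,gkr,gks,gku,gky,grs,gru,gry,gsu,gsy,guy,hjp,hjs,hkr,hks,hpu,kps,kpy,prs] rk=25  ker:hju,hjy,hrs,hsy,huy,jks,jku,jpu,jsu,jsy,juy,krs,kru,kry,ksu,ksy,pry,psy,rsu,rsy
∂3: piv[ghju,ghjy,ghuy,gjks,gjku,gjsu,gjuy,gkrs,gkru,gkry,gksu,gksy,grsu,hjsy,hkrs,kpsy,prsy] rk=17  ker:hjuy,jksu,krsu
b_3=(20−17)−0=3

b_3=3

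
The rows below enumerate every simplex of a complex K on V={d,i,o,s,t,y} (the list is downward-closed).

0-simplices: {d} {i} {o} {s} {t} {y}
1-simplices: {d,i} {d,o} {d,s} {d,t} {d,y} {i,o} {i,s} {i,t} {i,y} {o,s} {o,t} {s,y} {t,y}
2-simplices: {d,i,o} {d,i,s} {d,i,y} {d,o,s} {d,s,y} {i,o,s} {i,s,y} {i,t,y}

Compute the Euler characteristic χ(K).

n_0=6 n_1=13 n_2=8
χ=+6−13+8=1

χ(K)=1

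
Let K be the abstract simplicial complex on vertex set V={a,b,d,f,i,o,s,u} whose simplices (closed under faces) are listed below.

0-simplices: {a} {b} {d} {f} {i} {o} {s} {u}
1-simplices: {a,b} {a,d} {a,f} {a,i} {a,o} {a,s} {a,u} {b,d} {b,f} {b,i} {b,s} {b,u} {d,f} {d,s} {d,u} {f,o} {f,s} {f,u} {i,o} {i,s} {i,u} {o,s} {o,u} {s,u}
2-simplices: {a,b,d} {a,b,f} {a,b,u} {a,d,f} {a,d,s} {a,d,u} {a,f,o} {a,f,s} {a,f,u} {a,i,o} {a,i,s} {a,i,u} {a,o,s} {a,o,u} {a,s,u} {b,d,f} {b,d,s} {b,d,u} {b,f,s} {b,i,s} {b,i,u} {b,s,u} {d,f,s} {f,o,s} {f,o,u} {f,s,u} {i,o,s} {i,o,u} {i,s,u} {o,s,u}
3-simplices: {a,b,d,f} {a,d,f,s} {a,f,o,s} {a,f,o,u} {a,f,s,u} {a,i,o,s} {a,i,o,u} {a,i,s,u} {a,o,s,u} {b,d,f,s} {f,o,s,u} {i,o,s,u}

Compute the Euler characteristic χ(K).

n_0=8 n_1=24 n_2=30 n_3=12
χ=+8−24+30−12=2

χ(K)=2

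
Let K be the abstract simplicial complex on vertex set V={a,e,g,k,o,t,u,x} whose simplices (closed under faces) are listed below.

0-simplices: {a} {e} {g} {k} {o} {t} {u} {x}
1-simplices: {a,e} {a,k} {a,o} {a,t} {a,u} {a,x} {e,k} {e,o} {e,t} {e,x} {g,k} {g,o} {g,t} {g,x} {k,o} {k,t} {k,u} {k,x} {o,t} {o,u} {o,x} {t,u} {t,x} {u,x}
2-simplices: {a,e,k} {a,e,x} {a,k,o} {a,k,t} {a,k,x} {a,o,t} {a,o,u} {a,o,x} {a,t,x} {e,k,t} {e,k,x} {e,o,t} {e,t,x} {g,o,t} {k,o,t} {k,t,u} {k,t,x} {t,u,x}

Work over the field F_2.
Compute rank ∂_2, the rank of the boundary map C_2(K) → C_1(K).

rank∂_2=14

n_0=8 n_1=24 n_2=18  [Z2]
∂1: piv[ae,ak,ao,at,au,ax,gk] rk=7  ker:ek,eo,et,ex,go,gt,gx,ko,kt,ku,kx,ot,ou,ox,tu,tx,ux
∂2: piv[aek,aex,ako,akt,akx,aot,aou,aox,atx,ekt,eot,got,ktu,tux] rk=14  ker:ekx,etx,kot,ktx
rk∂_2=14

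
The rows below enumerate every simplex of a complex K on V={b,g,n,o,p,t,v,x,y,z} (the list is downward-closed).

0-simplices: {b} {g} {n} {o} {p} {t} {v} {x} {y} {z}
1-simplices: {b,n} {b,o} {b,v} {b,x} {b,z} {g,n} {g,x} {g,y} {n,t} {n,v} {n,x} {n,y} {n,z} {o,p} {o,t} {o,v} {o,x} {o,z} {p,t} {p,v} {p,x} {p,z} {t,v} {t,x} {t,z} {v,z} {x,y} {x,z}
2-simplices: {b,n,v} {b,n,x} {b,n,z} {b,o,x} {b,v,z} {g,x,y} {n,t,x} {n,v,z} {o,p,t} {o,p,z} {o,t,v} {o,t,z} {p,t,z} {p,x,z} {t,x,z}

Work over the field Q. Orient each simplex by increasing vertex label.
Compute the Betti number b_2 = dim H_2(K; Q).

b_2=2

n_0=10 n_1=28 n_2=15  [Q]
∂1: piv[bn,bo,bv,bx,bz,gn,gy,nt,op] rk=9  ker:gx,nv,nx,ny,nz,ot,ov,ox,oz,pt,pv,px,pz,tv,tx,tz,vz,xy,xz
∂2: piv[bnv,bnx,bnz,box,bvz,gxy,ntx,opt,opz,otv,otz,pxz,txz] rk=13  ker:nvz,ptz
b_2=(15−13)−0=2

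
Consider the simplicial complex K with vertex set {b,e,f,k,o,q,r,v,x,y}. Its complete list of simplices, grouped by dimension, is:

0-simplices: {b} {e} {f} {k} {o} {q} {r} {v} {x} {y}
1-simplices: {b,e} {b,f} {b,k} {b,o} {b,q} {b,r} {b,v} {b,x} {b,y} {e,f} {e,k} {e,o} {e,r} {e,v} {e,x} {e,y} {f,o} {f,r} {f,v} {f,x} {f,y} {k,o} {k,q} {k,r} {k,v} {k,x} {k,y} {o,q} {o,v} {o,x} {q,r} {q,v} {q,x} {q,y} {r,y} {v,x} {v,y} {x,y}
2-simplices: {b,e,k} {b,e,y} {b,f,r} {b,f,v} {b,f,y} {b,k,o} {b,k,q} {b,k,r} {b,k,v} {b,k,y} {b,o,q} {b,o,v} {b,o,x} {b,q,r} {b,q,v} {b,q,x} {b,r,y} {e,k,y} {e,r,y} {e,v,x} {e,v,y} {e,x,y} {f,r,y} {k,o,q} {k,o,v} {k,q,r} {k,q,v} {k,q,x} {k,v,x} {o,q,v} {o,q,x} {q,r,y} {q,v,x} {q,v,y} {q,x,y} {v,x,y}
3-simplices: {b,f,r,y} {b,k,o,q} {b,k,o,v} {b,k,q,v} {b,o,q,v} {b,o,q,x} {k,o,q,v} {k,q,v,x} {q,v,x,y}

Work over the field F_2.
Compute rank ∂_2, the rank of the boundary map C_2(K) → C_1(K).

n_0=10 n_1=38 n_2=36 n_3=9  [Z2]
∂1: piv[be,bf,bk,bo,bq,br,bv,bx,by] rk=9  ker:ef,ek,eo,er,ev,ex,ey,fo,fr,fv,fx,fy,ko,kq,kr,kv,kx,ky,oq,ov,ox,qr,qv,qx,qy,ry,vx,vy,xy
∂2: piv[bek,bey,bfr,bfv,bfy,bko,bkq,bkr,bkv,bky,boq,bov,box,bqr,bqv,bqx,bry,ery,evx,evy,exy,kqx,kvx,qry,qvy] rk=25  ker:eky,fry,koq,kov,kqr,kqv,oqv,oqx,qvx,qxy,vxy
∂3: piv[bfry,bkoq,bkov,bkqv,boqv,boqx,kqvx,qvxy] rk=8  ker:koqv
rk∂_2=25

rank∂_2=25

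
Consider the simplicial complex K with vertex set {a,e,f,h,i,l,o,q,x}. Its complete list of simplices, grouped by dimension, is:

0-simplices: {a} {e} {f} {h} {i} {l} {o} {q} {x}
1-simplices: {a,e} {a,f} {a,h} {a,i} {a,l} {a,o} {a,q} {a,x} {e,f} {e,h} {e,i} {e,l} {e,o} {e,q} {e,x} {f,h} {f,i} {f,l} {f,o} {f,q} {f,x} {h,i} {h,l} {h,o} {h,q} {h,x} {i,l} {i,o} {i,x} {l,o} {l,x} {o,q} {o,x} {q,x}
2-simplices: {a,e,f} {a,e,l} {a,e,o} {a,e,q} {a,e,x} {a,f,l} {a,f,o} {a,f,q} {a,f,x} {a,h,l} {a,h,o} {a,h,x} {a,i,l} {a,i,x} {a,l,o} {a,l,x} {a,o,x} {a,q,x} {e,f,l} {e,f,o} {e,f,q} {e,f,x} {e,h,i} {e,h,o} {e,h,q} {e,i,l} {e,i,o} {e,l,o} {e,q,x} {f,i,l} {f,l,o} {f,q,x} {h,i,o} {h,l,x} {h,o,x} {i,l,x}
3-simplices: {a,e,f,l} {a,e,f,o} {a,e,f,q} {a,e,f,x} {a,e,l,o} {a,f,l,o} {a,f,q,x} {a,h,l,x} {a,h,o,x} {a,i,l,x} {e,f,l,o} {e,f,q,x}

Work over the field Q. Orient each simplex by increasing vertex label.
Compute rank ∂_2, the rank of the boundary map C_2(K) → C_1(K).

rank∂_2=24

n_0=9 n_1=34 n_2=36 n_3=12  [Q]
∂1: piv[ae,af,ah,ai,al,ao,aq,ax] rk=8  ker:ef,eh,ei,el,eo,eq,ex,fh,fi,fl,fo,fq,fx,hi,hl,ho,hq,hx,il,io,ix,lo,lx,oq,ox,qx
∂2: piv[aef,ael,aeo,aeq,aex,afl,afo,afq,afx,ahl,aho,ahx,ail,aix,alo,alx,aox,aqx,ehi,eho,ehq,eil,eio,fil] rk=24  ker:efl,efo,efq,efx,elo,eqx,flo,fqx,hio,hlx,hox,ilx
∂3: piv[aefl,aefo,aefq,aefx,aelo,aflo,afqx,ahlx,ahox,ailx,efqx] rk=11  ker:eflo
rk∂_2=24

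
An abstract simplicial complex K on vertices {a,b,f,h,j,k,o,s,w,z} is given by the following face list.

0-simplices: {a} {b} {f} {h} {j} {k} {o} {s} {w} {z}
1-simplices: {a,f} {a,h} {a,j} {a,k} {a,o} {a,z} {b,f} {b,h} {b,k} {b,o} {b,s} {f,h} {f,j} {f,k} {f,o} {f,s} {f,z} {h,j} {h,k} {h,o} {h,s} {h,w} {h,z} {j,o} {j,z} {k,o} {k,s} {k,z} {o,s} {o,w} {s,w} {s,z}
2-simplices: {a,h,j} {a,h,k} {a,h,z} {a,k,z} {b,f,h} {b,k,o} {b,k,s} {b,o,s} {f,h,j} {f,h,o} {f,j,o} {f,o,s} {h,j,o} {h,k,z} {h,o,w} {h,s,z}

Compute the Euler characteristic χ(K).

n_0=10 n_1=32 n_2=16
χ=+10−32+16=-6

χ(K)=-6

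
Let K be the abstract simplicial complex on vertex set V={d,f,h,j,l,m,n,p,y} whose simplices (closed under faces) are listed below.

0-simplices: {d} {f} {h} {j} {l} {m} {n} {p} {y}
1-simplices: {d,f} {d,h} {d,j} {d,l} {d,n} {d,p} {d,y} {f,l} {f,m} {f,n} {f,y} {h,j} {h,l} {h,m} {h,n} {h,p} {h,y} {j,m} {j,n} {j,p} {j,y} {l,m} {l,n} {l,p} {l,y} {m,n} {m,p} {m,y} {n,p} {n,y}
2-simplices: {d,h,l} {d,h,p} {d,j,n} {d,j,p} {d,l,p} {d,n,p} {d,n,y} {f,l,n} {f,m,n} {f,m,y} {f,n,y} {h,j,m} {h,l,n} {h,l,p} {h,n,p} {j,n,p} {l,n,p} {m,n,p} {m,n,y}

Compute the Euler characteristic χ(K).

χ(K)=-2

n_0=9 n_1=30 n_2=19
χ=+9−30+19=-2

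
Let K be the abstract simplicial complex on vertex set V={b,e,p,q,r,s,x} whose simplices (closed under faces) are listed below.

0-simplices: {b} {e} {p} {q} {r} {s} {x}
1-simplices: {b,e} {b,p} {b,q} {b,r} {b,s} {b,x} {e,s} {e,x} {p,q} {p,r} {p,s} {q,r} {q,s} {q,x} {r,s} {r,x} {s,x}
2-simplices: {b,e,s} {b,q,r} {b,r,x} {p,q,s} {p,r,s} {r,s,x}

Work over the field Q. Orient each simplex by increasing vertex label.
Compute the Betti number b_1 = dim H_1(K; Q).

n_0=7 n_1=17 n_2=6  [Q]
∂1: piv[be,bp,bq,br,bs,bx] rk=6  ker:es,ex,pq,pr,ps,qr,qs,qx,rs,rx,sx
∂2: piv[bes,bqr,brx,pqs,prs,rsx] rk=6
b_1=(17−6)−6=5

b_1=5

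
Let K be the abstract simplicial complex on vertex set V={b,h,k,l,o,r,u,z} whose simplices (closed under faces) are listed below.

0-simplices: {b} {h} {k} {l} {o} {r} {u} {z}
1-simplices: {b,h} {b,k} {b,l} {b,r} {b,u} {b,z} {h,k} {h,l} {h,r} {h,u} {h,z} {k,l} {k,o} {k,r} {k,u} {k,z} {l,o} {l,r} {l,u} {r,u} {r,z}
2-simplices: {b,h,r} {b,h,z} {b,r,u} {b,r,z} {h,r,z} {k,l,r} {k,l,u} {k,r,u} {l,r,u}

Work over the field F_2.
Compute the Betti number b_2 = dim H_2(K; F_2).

b_2=2

n_0=8 n_1=21 n_2=9  [Z2]
∂1: piv[bh,bk,bl,br,bu,bz,ko] rk=7  ker:hk,hl,hr,hu,hz,kl,kr,ku,kz,lo,lr,lu,ru,rz
∂2: piv[bhr,bhz,bru,brz,klr,klu,kru] rk=7  ker:hrz,lru
b_2=(9−7)−0=2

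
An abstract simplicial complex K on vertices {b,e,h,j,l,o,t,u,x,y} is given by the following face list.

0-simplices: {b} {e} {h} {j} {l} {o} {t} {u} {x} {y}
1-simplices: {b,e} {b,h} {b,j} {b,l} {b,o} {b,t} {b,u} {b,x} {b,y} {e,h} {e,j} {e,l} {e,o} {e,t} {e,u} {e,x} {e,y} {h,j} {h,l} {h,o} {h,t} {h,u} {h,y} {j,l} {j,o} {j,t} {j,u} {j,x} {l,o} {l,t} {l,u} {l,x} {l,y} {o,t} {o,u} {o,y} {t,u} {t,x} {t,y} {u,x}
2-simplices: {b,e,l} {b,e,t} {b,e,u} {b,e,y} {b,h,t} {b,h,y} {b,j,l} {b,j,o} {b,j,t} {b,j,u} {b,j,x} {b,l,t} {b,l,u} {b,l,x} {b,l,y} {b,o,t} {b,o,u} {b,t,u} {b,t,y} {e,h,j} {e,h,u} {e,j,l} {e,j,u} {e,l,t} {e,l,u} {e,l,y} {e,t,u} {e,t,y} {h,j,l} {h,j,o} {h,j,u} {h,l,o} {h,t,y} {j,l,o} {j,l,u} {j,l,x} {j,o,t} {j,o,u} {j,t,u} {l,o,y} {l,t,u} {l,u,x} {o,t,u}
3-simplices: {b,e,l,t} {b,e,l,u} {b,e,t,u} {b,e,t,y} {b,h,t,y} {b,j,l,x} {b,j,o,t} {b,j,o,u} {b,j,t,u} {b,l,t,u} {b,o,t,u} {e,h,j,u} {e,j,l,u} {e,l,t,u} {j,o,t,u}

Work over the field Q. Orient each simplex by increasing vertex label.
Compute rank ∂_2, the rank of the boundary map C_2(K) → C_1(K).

n_0=10 n_1=40 n_2=43 n_3=15  [Q]
∂1: piv[be,bh,bj,bl,bo,bt,bu,bx,by] rk=9  ker:eh,ej,el,eo,et,eu,ex,ey,hj,hl,ho,ht,hu,hy,jl,jo,jt,ju,jx,lo,lt,lu,lx,ly,ot,ou,oy,tu,tx,ty,ux
∂2: piv[bel,bet,beu,bey,bht,bhy,bjl,bjo,bjt,bju,bjx,blt,blu,blx,bly,bot,bou,btu,bty,ehj,ehu,ejl,hjl,hjo,hlo,loy,lux] rk=27  ker:eju,elt,elu,ely,etu,ety,hju,hty,jlo,jlu,jlx,jot,jou,jtu,ltu,otu
∂3: piv[belt,belu,betu,bety,bhty,bjlx,bjot,bjou,bjtu,bltu,botu,ehju,ejlu] rk=13  ker:eltu,jotu
rk∂_2=27

rank∂_2=27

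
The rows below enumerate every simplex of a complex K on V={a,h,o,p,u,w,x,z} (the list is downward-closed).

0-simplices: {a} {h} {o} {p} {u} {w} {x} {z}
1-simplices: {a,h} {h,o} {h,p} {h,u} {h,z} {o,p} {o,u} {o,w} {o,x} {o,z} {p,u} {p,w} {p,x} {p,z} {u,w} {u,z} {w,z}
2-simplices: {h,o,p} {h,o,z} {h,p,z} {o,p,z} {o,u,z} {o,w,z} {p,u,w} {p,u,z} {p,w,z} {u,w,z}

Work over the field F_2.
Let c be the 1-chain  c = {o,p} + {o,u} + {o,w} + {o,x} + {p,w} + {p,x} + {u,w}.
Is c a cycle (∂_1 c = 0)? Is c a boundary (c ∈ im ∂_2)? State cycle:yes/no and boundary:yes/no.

cycle:no boundary:no

n_0=8 n_1=17 n_2=10  [Z2]
∂1: piv[ah,ho,hp,hu,hz,ow,ox] rk=7  ker:op,ou,oz,pu,pw,px,pz,uw,uz,wz
∂2: piv[hop,hoz,hpz,ouz,owz,puw,puz,pwz] rk=8  ker:opz,uwz
∂1c = {p} + {w}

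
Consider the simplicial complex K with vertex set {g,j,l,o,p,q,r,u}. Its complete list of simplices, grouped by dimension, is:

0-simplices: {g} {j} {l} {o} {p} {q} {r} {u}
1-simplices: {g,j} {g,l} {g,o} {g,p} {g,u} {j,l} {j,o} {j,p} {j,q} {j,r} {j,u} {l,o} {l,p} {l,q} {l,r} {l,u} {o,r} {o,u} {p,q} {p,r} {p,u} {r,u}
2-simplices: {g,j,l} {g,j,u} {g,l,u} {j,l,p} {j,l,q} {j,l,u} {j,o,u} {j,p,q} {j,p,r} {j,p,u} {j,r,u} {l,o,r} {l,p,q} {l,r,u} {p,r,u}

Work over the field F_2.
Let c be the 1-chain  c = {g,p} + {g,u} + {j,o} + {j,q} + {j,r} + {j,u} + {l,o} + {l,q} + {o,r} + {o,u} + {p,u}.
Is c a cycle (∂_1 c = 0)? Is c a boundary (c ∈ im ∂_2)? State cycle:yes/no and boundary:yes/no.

n_0=8 n_1=22 n_2=15  [Z2]
∂1: piv[gj,gl,go,gp,gu,jq,jr] rk=7  ker:jl,jo,jp,ju,lo,lp,lq,lr,lu,or,ou,pq,pr,pu,ru
∂2: piv[gjl,gju,glu,jlp,jlq,jou,jpq,jpr,jpu,jru,lor,lru] rk=12  ker:jlu,lpq,pru
∂1c = 0
c vs im∂2: residual ≠ 0 ⇒ not boundary

cycle:yes boundary:no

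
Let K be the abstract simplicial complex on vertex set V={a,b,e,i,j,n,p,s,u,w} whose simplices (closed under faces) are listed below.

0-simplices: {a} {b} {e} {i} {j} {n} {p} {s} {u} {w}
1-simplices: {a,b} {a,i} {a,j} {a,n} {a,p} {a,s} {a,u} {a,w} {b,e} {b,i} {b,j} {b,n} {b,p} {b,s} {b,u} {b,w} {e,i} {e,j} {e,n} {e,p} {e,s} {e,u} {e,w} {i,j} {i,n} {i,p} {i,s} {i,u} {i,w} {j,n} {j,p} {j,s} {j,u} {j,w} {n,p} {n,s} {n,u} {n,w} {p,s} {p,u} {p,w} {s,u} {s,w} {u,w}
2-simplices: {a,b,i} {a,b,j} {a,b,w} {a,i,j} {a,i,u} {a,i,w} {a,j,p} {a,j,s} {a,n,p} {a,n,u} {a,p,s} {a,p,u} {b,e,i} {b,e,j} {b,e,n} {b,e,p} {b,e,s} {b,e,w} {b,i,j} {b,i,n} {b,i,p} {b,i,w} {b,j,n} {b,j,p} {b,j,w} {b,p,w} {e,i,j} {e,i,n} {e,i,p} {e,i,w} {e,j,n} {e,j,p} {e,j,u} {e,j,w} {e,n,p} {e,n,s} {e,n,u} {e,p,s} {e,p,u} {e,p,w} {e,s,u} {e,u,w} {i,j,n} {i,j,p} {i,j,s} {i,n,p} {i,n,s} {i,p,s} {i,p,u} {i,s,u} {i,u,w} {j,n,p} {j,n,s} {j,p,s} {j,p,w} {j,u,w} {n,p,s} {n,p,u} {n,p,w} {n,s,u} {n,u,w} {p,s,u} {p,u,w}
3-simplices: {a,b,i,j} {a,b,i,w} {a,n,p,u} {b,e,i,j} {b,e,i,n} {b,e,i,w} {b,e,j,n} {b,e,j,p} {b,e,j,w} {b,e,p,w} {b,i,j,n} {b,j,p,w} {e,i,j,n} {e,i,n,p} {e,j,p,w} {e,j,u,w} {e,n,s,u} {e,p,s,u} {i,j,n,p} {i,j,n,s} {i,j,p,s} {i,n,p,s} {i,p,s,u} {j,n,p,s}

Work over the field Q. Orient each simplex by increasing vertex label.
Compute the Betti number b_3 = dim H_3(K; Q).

n_0=10 n_1=44 n_2=63 n_3=24  [Q]
∂1: piv[ab,ai,aj,an,ap,as,au,aw,be] rk=9  ker:bi,bj,bn,bp,bs,bu,bw,ei,ej,en,ep,es,eu,ew,ij,in,ip,is,iu,iw,jn,jp,js,ju,jw,np,ns,nu,nw,ps,pu,pw,su,sw,uw
∂2: piv[abi,abj,abw,aij,aiu,aiw,ajp,ajs,anp,anu,aps,apu,bei,bej,ben,bep,bes,bew,bin,bip,bjn,bjp,bjw,bpw,eju,enp,ens,enu,eps,esu,euw,ijs,npw] rk=33  ker:bij,biw,eij,ein,eip,eiw,ejn,ejp,ejw,epu,epw,ijn,ijp,inp,ins,ips,ipu,isu,iuw,jnp,jns,jps,jpw,juw,nps,npu,nsu,nuw,psu,puw
∂3: piv[abij,abiw,anpu,beij,bein,beiw,bejn,bejp,bejw,bepw,bijn,bjpw,einp,ejuw,ensu,epsu,ijnp,ijns,ijps,inps,ipsu] rk=21  ker:eijn,ejpw,jnps
b_3=(24−21)−0=3

b_3=3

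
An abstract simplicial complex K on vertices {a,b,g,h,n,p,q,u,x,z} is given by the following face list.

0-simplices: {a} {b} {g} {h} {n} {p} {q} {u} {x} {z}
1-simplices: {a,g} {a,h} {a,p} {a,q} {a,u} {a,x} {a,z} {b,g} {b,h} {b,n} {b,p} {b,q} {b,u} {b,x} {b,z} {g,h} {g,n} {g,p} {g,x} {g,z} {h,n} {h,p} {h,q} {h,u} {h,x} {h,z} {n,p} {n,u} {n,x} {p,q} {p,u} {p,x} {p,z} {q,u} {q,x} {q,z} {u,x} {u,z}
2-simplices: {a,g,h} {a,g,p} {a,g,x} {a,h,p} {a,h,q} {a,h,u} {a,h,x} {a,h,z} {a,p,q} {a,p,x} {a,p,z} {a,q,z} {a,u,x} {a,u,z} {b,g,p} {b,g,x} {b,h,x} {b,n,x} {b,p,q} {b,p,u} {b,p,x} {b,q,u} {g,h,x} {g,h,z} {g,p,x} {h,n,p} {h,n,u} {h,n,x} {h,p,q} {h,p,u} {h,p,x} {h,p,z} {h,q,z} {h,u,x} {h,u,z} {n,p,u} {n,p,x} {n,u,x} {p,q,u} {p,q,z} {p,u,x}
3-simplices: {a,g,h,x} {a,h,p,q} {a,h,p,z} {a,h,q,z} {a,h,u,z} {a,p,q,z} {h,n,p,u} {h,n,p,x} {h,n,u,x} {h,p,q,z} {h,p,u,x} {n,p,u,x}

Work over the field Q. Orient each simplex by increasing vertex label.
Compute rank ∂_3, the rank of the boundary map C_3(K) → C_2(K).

n_0=10 n_1=38 n_2=41 n_3=12  [Q]
∂1: piv[ag,ah,ap,aq,au,ax,az,bg,bn] rk=9  ker:bh,bp,bq,bu,bx,bz,gh,gn,gp,gx,gz,hn,hp,hq,hu,hx,hz,np,nu,nx,pq,pu,px,pz,qu,qx,qz,ux,uz
∂2: piv[agh,agp,agx,ahp,ahq,ahu,ahx,ahz,apq,apx,apz,aqz,aux,auz,bgp,bgx,bhx,bnx,bpq,bpu,bqu,ghz,hnp,hnu,hnx,hpu] rk=26  ker:bpx,ghx,gpx,hpq,hpx,hpz,hqz,hux,huz,npu,npx,nux,pqu,pqz,pux
∂3: piv[aghx,ahpq,ahpz,ahqz,ahuz,apqz,hnpu,hnpx,hnux,hpux] rk=10  ker:hpqz,npux
rk∂_3=10

rank∂_3=10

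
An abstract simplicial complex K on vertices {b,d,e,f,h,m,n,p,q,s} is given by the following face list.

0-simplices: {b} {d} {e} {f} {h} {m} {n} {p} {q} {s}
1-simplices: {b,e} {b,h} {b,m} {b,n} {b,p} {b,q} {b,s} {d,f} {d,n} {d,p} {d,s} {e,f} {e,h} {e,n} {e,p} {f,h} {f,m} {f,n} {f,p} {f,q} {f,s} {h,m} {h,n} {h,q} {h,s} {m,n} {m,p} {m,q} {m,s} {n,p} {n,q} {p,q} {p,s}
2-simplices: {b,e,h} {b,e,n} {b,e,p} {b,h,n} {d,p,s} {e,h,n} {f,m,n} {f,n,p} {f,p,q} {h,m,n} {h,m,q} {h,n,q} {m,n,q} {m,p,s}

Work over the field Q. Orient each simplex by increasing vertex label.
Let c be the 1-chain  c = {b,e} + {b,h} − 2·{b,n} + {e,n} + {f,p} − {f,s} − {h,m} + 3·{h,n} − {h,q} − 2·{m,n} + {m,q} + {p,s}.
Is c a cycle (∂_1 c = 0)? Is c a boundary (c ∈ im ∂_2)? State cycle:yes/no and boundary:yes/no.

n_0=10 n_1=33 n_2=14  [Q]
∂1: piv[be,bh,bm,bn,bp,bq,bs,df,dn] rk=9  ker:dp,ds,ef,eh,en,ep,fh,fm,fn,fp,fq,fs,hm,hn,hq,hs,mn,mp,mq,ms,np,nq,pq,ps
∂2: piv[beh,ben,bep,bhn,dps,fmn,fnp,fpq,hmn,hmq,hnq,mps] rk=12  ker:ehn,mnq
∂1c = 0
c vs im∂2: residual ≠ 0 ⇒ not boundary

cycle:yes boundary:no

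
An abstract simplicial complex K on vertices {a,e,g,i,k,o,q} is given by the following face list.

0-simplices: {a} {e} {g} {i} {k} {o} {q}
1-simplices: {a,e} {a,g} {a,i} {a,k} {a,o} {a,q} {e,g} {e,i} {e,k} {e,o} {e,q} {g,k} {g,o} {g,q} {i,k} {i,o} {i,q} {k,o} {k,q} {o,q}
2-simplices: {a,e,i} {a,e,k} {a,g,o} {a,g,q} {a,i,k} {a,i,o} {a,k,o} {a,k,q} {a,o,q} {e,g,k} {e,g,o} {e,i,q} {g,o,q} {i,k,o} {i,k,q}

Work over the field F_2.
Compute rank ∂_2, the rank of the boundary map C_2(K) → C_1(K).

rank∂_2=13

n_0=7 n_1=20 n_2=15  [Z2]
∂1: piv[ae,ag,ai,ak,ao,aq] rk=6  ker:eg,ei,ek,eo,eq,gk,go,gq,ik,io,iq,ko,kq,oq
∂2: piv[aei,aek,ago,agq,aik,aio,ako,akq,aoq,egk,ego,eiq,ikq] rk=13  ker:goq,iko
rk∂_2=13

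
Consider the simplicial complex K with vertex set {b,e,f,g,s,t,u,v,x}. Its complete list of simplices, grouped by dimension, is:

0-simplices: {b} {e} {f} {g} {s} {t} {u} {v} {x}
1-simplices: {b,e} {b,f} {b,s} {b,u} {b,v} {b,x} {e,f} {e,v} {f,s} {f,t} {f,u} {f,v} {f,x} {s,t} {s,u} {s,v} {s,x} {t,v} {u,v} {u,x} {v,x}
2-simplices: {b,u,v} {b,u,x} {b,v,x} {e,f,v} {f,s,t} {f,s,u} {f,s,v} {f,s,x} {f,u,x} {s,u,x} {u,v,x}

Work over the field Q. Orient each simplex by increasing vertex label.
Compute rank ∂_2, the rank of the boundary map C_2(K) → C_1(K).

n_0=9 n_1=21 n_2=11  [Q]
∂1: piv[be,bf,bs,bu,bv,bx,ft] rk=7  ker:ef,ev,fs,fu,fv,fx,st,su,sv,sx,tv,uv,ux,vx
∂2: piv[buv,bux,bvx,efv,fst,fsu,fsv,fsx,fux] rk=9  ker:sux,uvx
rk∂_2=9

rank∂_2=9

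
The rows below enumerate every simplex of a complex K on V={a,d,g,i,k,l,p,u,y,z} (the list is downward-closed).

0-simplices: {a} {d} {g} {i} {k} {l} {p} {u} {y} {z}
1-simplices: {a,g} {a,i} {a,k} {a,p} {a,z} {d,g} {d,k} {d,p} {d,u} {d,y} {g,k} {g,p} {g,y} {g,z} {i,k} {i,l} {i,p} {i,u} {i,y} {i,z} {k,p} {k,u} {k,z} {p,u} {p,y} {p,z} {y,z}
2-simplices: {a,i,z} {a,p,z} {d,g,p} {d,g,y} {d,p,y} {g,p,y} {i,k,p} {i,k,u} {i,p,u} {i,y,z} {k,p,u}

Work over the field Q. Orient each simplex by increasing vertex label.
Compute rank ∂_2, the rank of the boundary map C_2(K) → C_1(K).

n_0=10 n_1=27 n_2=11  [Q]
∂1: piv[ag,ai,ak,ap,az,dg,du,dy,il] rk=9  ker:dk,dp,gk,gp,gy,gz,ik,ip,iu,iy,iz,kp,ku,kz,pu,py,pz,yz
∂2: piv[aiz,apz,dgp,dgy,dpy,ikp,iku,ipu,iyz] rk=9  ker:gpy,kpu
rk∂_2=9

rank∂_2=9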